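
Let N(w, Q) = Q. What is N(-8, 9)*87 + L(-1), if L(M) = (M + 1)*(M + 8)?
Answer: 783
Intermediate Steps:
L(M) = (1 + M)*(8 + M)
N(-8, 9)*87 + L(-1) = 9*87 + (8 + (-1)**2 + 9*(-1)) = 783 + (8 + 1 - 9) = 783 + 0 = 783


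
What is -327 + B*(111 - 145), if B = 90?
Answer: -3387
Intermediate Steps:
-327 + B*(111 - 145) = -327 + 90*(111 - 145) = -327 + 90*(-34) = -327 - 3060 = -3387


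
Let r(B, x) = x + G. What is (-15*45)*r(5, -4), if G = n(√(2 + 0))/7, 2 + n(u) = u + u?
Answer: 20250/7 - 1350*√2/7 ≈ 2620.1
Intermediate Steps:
n(u) = -2 + 2*u (n(u) = -2 + (u + u) = -2 + 2*u)
G = -2/7 + 2*√2/7 (G = (-2 + 2*√(2 + 0))/7 = (-2 + 2*√2)*(⅐) = -2/7 + 2*√2/7 ≈ 0.11835)
r(B, x) = -2/7 + x + 2*√2/7 (r(B, x) = x + (-2/7 + 2*√2/7) = -2/7 + x + 2*√2/7)
(-15*45)*r(5, -4) = (-15*45)*(-2/7 - 4 + 2*√2/7) = -675*(-30/7 + 2*√2/7) = 20250/7 - 1350*√2/7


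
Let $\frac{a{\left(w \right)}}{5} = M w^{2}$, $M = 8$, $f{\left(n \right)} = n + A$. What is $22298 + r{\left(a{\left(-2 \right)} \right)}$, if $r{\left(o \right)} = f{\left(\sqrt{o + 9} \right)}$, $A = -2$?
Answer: $22309$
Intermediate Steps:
$f{\left(n \right)} = -2 + n$ ($f{\left(n \right)} = n - 2 = -2 + n$)
$a{\left(w \right)} = 40 w^{2}$ ($a{\left(w \right)} = 5 \cdot 8 w^{2} = 40 w^{2}$)
$r{\left(o \right)} = -2 + \sqrt{9 + o}$ ($r{\left(o \right)} = -2 + \sqrt{o + 9} = -2 + \sqrt{9 + o}$)
$22298 + r{\left(a{\left(-2 \right)} \right)} = 22298 - \left(2 - \sqrt{9 + 40 \left(-2\right)^{2}}\right) = 22298 - \left(2 - \sqrt{9 + 40 \cdot 4}\right) = 22298 - \left(2 - \sqrt{9 + 160}\right) = 22298 - \left(2 - \sqrt{169}\right) = 22298 + \left(-2 + 13\right) = 22298 + 11 = 22309$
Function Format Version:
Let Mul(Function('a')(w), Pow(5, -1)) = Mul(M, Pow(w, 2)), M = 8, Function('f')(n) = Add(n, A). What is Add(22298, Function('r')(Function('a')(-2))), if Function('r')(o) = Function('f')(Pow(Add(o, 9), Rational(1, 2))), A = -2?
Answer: 22309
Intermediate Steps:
Function('f')(n) = Add(-2, n) (Function('f')(n) = Add(n, -2) = Add(-2, n))
Function('a')(w) = Mul(40, Pow(w, 2)) (Function('a')(w) = Mul(5, Mul(8, Pow(w, 2))) = Mul(40, Pow(w, 2)))
Function('r')(o) = Add(-2, Pow(Add(9, o), Rational(1, 2))) (Function('r')(o) = Add(-2, Pow(Add(o, 9), Rational(1, 2))) = Add(-2, Pow(Add(9, o), Rational(1, 2))))
Add(22298, Function('r')(Function('a')(-2))) = Add(22298, Add(-2, Pow(Add(9, Mul(40, Pow(-2, 2))), Rational(1, 2)))) = Add(22298, Add(-2, Pow(Add(9, Mul(40, 4)), Rational(1, 2)))) = Add(22298, Add(-2, Pow(Add(9, 160), Rational(1, 2)))) = Add(22298, Add(-2, Pow(169, Rational(1, 2)))) = Add(22298, Add(-2, 13)) = Add(22298, 11) = 22309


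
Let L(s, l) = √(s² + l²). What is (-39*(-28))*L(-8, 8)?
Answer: 8736*√2 ≈ 12355.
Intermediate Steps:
L(s, l) = √(l² + s²)
(-39*(-28))*L(-8, 8) = (-39*(-28))*√(8² + (-8)²) = 1092*√(64 + 64) = 1092*√128 = 1092*(8*√2) = 8736*√2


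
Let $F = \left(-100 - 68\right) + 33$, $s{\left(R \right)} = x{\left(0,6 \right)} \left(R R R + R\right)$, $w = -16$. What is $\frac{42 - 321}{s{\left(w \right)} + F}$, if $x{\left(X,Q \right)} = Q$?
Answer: $\frac{93}{8269} \approx 0.011247$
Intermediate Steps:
$s{\left(R \right)} = 6 R + 6 R^{3}$ ($s{\left(R \right)} = 6 \left(R R R + R\right) = 6 \left(R^{2} R + R\right) = 6 \left(R^{3} + R\right) = 6 \left(R + R^{3}\right) = 6 R + 6 R^{3}$)
$F = -135$ ($F = -168 + 33 = -135$)
$\frac{42 - 321}{s{\left(w \right)} + F} = \frac{42 - 321}{6 \left(-16\right) \left(1 + \left(-16\right)^{2}\right) - 135} = - \frac{279}{6 \left(-16\right) \left(1 + 256\right) - 135} = - \frac{279}{6 \left(-16\right) 257 - 135} = - \frac{279}{-24672 - 135} = - \frac{279}{-24807} = \left(-279\right) \left(- \frac{1}{24807}\right) = \frac{93}{8269}$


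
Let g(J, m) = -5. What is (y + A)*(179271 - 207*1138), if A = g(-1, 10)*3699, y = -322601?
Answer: 19201999320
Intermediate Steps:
A = -18495 (A = -5*3699 = -18495)
(y + A)*(179271 - 207*1138) = (-322601 - 18495)*(179271 - 207*1138) = -341096*(179271 - 235566) = -341096*(-56295) = 19201999320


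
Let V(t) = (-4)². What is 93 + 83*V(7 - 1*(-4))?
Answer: 1421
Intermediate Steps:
V(t) = 16
93 + 83*V(7 - 1*(-4)) = 93 + 83*16 = 93 + 1328 = 1421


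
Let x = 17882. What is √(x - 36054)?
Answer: 2*I*√4543 ≈ 134.8*I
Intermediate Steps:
√(x - 36054) = √(17882 - 36054) = √(-18172) = 2*I*√4543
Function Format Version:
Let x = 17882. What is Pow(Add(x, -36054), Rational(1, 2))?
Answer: Mul(2, I, Pow(4543, Rational(1, 2))) ≈ Mul(134.80, I)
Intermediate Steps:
Pow(Add(x, -36054), Rational(1, 2)) = Pow(Add(17882, -36054), Rational(1, 2)) = Pow(-18172, Rational(1, 2)) = Mul(2, I, Pow(4543, Rational(1, 2)))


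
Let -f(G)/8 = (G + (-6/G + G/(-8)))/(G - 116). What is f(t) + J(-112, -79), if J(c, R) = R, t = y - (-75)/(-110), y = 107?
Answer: -1085138/498207 ≈ -2.1781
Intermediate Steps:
t = 2339/22 (t = 107 - (-75)/(-110) = 107 - (-75)*(-1)/110 = 107 - 1*15/22 = 107 - 15/22 = 2339/22 ≈ 106.32)
f(G) = -8*(-6/G + 7*G/8)/(-116 + G) (f(G) = -8*(G + (-6/G + G/(-8)))/(G - 116) = -8*(G + (-6/G + G*(-1/8)))/(-116 + G) = -8*(G + (-6/G - G/8))/(-116 + G) = -8*(-6/G + 7*G/8)/(-116 + G))
f(t) + J(-112, -79) = (48 - 7*(2339/22)**2)/((2339/22)*(-116 + 2339/22)) - 79 = 22*(48 - 7*5470921/484)/(2339*(-213/22)) - 79 = (22/2339)*(-22/213)*(48 - 38296447/484) - 79 = (22/2339)*(-22/213)*(-38273215/484) - 79 = 38273215/498207 - 79 = -1085138/498207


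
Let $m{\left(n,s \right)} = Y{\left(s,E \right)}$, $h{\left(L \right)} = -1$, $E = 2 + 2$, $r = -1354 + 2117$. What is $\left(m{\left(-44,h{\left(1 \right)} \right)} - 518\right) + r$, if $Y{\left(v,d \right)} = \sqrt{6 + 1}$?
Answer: $245 + \sqrt{7} \approx 247.65$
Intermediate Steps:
$r = 763$
$E = 4$
$Y{\left(v,d \right)} = \sqrt{7}$
$m{\left(n,s \right)} = \sqrt{7}$
$\left(m{\left(-44,h{\left(1 \right)} \right)} - 518\right) + r = \left(\sqrt{7} - 518\right) + 763 = \left(-518 + \sqrt{7}\right) + 763 = 245 + \sqrt{7}$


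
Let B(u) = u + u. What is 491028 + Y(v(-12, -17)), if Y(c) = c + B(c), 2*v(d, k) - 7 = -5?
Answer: 491031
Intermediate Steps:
v(d, k) = 1 (v(d, k) = 7/2 + (½)*(-5) = 7/2 - 5/2 = 1)
B(u) = 2*u
Y(c) = 3*c (Y(c) = c + 2*c = 3*c)
491028 + Y(v(-12, -17)) = 491028 + 3*1 = 491028 + 3 = 491031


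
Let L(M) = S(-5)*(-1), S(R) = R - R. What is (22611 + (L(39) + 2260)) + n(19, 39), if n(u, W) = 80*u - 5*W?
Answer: 26196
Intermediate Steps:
S(R) = 0
L(M) = 0 (L(M) = 0*(-1) = 0)
n(u, W) = -5*W + 80*u
(22611 + (L(39) + 2260)) + n(19, 39) = (22611 + (0 + 2260)) + (-5*39 + 80*19) = (22611 + 2260) + (-195 + 1520) = 24871 + 1325 = 26196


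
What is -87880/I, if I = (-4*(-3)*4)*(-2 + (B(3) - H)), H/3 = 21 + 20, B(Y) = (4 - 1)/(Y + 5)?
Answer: 43940/2991 ≈ 14.691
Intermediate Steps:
B(Y) = 3/(5 + Y)
H = 123 (H = 3*(21 + 20) = 3*41 = 123)
I = -5982 (I = (-4*(-3)*4)*(-2 + (3/(5 + 3) - 1*123)) = (12*4)*(-2 + (3/8 - 123)) = 48*(-2 + (3*(⅛) - 123)) = 48*(-2 + (3/8 - 123)) = 48*(-2 - 981/8) = 48*(-997/8) = -5982)
-87880/I = -87880/(-5982) = -87880*(-1/5982) = 43940/2991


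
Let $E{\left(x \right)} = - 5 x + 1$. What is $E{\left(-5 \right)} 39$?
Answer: $1014$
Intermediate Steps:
$E{\left(x \right)} = 1 - 5 x$
$E{\left(-5 \right)} 39 = \left(1 - -25\right) 39 = \left(1 + 25\right) 39 = 26 \cdot 39 = 1014$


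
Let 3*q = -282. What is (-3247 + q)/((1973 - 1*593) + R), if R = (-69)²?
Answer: -3341/6141 ≈ -0.54405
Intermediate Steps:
q = -94 (q = (⅓)*(-282) = -94)
R = 4761
(-3247 + q)/((1973 - 1*593) + R) = (-3247 - 94)/((1973 - 1*593) + 4761) = -3341/((1973 - 593) + 4761) = -3341/(1380 + 4761) = -3341/6141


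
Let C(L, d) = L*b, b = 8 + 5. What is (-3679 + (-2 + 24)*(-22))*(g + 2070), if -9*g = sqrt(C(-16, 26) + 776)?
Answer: -8617410 + 8326*sqrt(142)/9 ≈ -8.6064e+6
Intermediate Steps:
b = 13
C(L, d) = 13*L (C(L, d) = L*13 = 13*L)
g = -2*sqrt(142)/9 (g = -sqrt(13*(-16) + 776)/9 = -sqrt(-208 + 776)/9 = -2*sqrt(142)/9 ≈ -2.6481)
(-3679 + (-2 + 24)*(-22))*(g + 2070) = (-3679 + (-2 + 24)*(-22))*(-2*sqrt(142)/9 + 2070) = (-3679 + 22*(-22))*(2070 - 2*sqrt(142)/9) = (-3679 - 484)*(2070 - 2*sqrt(142)/9) = -4163*(2070 - 2*sqrt(142)/9) = -8617410 + 8326*sqrt(142)/9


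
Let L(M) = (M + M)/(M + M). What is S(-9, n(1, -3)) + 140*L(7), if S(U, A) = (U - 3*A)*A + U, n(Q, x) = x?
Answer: 131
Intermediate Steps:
L(M) = 1 (L(M) = (2*M)/((2*M)) = (2*M)*(1/(2*M)) = 1)
S(U, A) = U + A*(U - 3*A) (S(U, A) = A*(U - 3*A) + U = U + A*(U - 3*A))
S(-9, n(1, -3)) + 140*L(7) = (-9 - 3*(-3)**2 - 3*(-9)) + 140*1 = (-9 - 3*9 + 27) + 140 = (-9 - 27 + 27) + 140 = -9 + 140 = 131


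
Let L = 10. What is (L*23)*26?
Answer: 5980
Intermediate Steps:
(L*23)*26 = (10*23)*26 = 230*26 = 5980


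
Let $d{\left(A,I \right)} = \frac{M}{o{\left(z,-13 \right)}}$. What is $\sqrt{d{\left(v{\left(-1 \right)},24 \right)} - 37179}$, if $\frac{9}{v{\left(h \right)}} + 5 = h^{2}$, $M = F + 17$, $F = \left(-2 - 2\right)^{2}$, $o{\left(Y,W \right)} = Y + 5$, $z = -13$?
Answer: $\frac{i \sqrt{594930}}{4} \approx 192.83 i$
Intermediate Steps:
$o{\left(Y,W \right)} = 5 + Y$
$F = 16$ ($F = \left(-4\right)^{2} = 16$)
$M = 33$ ($M = 16 + 17 = 33$)
$v{\left(h \right)} = \frac{9}{-5 + h^{2}}$
$d{\left(A,I \right)} = - \frac{33}{8}$ ($d{\left(A,I \right)} = \frac{33}{5 - 13} = \frac{33}{-8} = 33 \left(- \frac{1}{8}\right) = - \frac{33}{8}$)
$\sqrt{d{\left(v{\left(-1 \right)},24 \right)} - 37179} = \sqrt{- \frac{33}{8} - 37179} = \sqrt{- \frac{297465}{8}} = \frac{i \sqrt{594930}}{4}$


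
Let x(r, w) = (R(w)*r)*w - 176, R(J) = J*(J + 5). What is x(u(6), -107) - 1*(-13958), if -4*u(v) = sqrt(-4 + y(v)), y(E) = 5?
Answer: 611463/2 ≈ 3.0573e+5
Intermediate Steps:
R(J) = J*(5 + J)
u(v) = -1/4 (u(v) = -sqrt(-4 + 5)/4 = -sqrt(1)/4 = -1/4*1 = -1/4)
x(r, w) = -176 + r*w**2*(5 + w) (x(r, w) = ((w*(5 + w))*r)*w - 176 = (r*w*(5 + w))*w - 176 = r*w**2*(5 + w) - 176 = -176 + r*w**2*(5 + w))
x(u(6), -107) - 1*(-13958) = (-176 - 1/4*(-107)**2*(5 - 107)) - 1*(-13958) = (-176 - 1/4*11449*(-102)) + 13958 = (-176 + 583899/2) + 13958 = 583547/2 + 13958 = 611463/2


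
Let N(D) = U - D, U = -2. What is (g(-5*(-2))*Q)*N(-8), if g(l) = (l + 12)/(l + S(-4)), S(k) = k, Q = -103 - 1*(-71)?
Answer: -704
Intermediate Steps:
Q = -32 (Q = -103 + 71 = -32)
N(D) = -2 - D
g(l) = (12 + l)/(-4 + l) (g(l) = (l + 12)/(l - 4) = (12 + l)/(-4 + l))
(g(-5*(-2))*Q)*N(-8) = (((12 - 5*(-2))/(-4 - 5*(-2)))*(-32))*(-2 - 1*(-8)) = (((12 + 10)/(-4 + 10))*(-32))*(-2 + 8) = ((22/6)*(-32))*6 = (((1/6)*22)*(-32))*6 = ((11/3)*(-32))*6 = -352/3*6 = -704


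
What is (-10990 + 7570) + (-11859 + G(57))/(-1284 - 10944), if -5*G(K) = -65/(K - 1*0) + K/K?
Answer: -11915251793/3484980 ≈ -3419.0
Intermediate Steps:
G(K) = -⅕ + 13/K (G(K) = -(-65/(K - 1*0) + K/K)/5 = -(-65/(K + 0) + 1)/5 = -(-65/K + 1)/5 = -(1 - 65/K)/5 = -⅕ + 13/K)
(-10990 + 7570) + (-11859 + G(57))/(-1284 - 10944) = (-10990 + 7570) + (-11859 + (⅕)*(65 - 1*57)/57)/(-1284 - 10944) = -3420 + (-11859 + (⅕)*(1/57)*(65 - 57))/(-12228) = -3420 + (-11859 + (⅕)*(1/57)*8)*(-1/12228) = -3420 + (-11859 + 8/285)*(-1/12228) = -3420 - 3379807/285*(-1/12228) = -3420 + 3379807/3484980 = -11915251793/3484980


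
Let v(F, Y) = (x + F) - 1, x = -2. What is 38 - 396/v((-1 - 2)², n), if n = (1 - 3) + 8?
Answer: -28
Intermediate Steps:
n = 6 (n = -2 + 8 = 6)
v(F, Y) = -3 + F (v(F, Y) = (-2 + F) - 1 = -3 + F)
38 - 396/v((-1 - 2)², n) = 38 - 396/(-3 + (-1 - 2)²) = 38 - 396/(-3 + (-3)²) = 38 - 396/(-3 + 9) = 38 - 396/6 = 38 - 1*66 = 38 - 66 = -28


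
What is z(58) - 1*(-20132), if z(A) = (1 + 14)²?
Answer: 20357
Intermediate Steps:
z(A) = 225 (z(A) = 15² = 225)
z(58) - 1*(-20132) = 225 - 1*(-20132) = 225 + 20132 = 20357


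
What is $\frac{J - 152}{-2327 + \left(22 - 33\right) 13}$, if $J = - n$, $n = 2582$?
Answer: $\frac{1367}{1235} \approx 1.1069$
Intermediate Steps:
$J = -2582$ ($J = \left(-1\right) 2582 = -2582$)
$\frac{J - 152}{-2327 + \left(22 - 33\right) 13} = \frac{-2582 - 152}{-2327 + \left(22 - 33\right) 13} = - \frac{2734}{-2327 - 143} = - \frac{2734}{-2470} = \left(-2734\right) \left(- \frac{1}{2470}\right) = \frac{1367}{1235}$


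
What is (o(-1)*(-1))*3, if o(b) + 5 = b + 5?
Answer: 3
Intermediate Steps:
o(b) = b (o(b) = -5 + (b + 5) = -5 + (5 + b) = b)
(o(-1)*(-1))*3 = -1*(-1)*3 = 1*3 = 3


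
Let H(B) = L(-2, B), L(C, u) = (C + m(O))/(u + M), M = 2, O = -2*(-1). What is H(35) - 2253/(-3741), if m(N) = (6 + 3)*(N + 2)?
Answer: 70185/46139 ≈ 1.5212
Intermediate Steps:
O = 2
m(N) = 18 + 9*N (m(N) = 9*(2 + N) = 18 + 9*N)
L(C, u) = (36 + C)/(2 + u) (L(C, u) = (C + (18 + 9*2))/(u + 2) = (C + (18 + 18))/(2 + u) = (C + 36)/(2 + u) = (36 + C)/(2 + u))
H(B) = 34/(2 + B) (H(B) = (36 - 2)/(2 + B) = 34/(2 + B))
H(35) - 2253/(-3741) = 34/(2 + 35) - 2253/(-3741) = 34/37 - 2253*(-1/3741) = 34*(1/37) + 751/1247 = 34/37 + 751/1247 = 70185/46139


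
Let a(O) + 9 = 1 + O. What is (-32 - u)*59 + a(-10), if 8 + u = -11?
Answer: -785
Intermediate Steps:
u = -19 (u = -8 - 11 = -19)
a(O) = -8 + O (a(O) = -9 + (1 + O) = -8 + O)
(-32 - u)*59 + a(-10) = (-32 - 1*(-19))*59 + (-8 - 10) = (-32 + 19)*59 - 18 = -13*59 - 18 = -767 - 18 = -785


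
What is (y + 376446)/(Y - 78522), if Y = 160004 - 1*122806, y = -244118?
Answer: -33082/10331 ≈ -3.2022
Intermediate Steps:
Y = 37198 (Y = 160004 - 122806 = 37198)
(y + 376446)/(Y - 78522) = (-244118 + 376446)/(37198 - 78522) = 132328/(-41324) = 132328*(-1/41324) = -33082/10331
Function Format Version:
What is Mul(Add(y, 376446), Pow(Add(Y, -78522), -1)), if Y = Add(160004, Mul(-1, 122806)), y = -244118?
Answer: Rational(-33082, 10331) ≈ -3.2022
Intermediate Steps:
Y = 37198 (Y = Add(160004, -122806) = 37198)
Mul(Add(y, 376446), Pow(Add(Y, -78522), -1)) = Mul(Add(-244118, 376446), Pow(Add(37198, -78522), -1)) = Mul(132328, Pow(-41324, -1)) = Mul(132328, Rational(-1, 41324)) = Rational(-33082, 10331)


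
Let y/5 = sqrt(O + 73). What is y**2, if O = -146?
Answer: -1825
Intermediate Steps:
y = 5*I*sqrt(73) (y = 5*sqrt(-146 + 73) = 5*sqrt(-73) = 5*(I*sqrt(73)) = 5*I*sqrt(73) ≈ 42.72*I)
y**2 = (5*I*sqrt(73))**2 = -1825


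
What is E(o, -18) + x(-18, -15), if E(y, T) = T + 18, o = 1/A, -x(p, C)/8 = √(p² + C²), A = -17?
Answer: -24*√61 ≈ -187.45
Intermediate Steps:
x(p, C) = -8*√(C² + p²) (x(p, C) = -8*√(p² + C²) = -8*√(C² + p²))
o = -1/17 (o = 1/(-17) = -1/17 ≈ -0.058824)
E(y, T) = 18 + T
E(o, -18) + x(-18, -15) = (18 - 18) - 8*√((-15)² + (-18)²) = 0 - 8*√(225 + 324) = 0 - 24*√61 = -24*√61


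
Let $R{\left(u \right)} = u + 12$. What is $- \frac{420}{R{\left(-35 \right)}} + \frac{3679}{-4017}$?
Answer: $\frac{123271}{7107} \approx 17.345$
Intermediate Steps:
$R{\left(u \right)} = 12 + u$
$- \frac{420}{R{\left(-35 \right)}} + \frac{3679}{-4017} = - \frac{420}{12 - 35} + \frac{3679}{-4017} = - \frac{420}{-23} + 3679 \left(- \frac{1}{4017}\right) = \left(-420\right) \left(- \frac{1}{23}\right) - \frac{283}{309} = \frac{420}{23} - \frac{283}{309} = \frac{123271}{7107}$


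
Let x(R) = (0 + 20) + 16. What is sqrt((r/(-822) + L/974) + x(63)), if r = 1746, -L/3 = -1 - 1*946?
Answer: sqrt(655120666338)/133438 ≈ 6.0657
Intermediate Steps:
L = 2841 (L = -3*(-1 - 1*946) = -3*(-1 - 946) = -3*(-947) = 2841)
x(R) = 36 (x(R) = 20 + 16 = 36)
sqrt((r/(-822) + L/974) + x(63)) = sqrt((1746/(-822) + 2841/974) + 36) = sqrt((1746*(-1/822) + 2841*(1/974)) + 36) = sqrt((-291/137 + 2841/974) + 36) = sqrt(105783/133438 + 36) = sqrt(4909551/133438) = sqrt(655120666338)/133438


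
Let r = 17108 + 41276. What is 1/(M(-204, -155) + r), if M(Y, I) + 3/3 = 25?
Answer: 1/58408 ≈ 1.7121e-5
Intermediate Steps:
M(Y, I) = 24 (M(Y, I) = -1 + 25 = 24)
r = 58384
1/(M(-204, -155) + r) = 1/(24 + 58384) = 1/58408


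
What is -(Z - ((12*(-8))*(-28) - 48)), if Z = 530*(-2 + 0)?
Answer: 3700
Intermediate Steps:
Z = -1060 (Z = 530*(-2) = -1060)
-(Z - ((12*(-8))*(-28) - 48)) = -(-1060 - ((12*(-8))*(-28) - 48)) = -(-1060 - (-96*(-28) - 48)) = -(-1060 - (2688 - 48)) = -(-1060 - 1*2640) = -(-1060 - 2640) = -1*(-3700) = 3700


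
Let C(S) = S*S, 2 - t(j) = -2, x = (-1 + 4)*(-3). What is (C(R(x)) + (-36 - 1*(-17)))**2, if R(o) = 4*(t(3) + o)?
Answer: 145161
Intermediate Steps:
x = -9 (x = 3*(-3) = -9)
t(j) = 4 (t(j) = 2 - 1*(-2) = 2 + 2 = 4)
R(o) = 16 + 4*o (R(o) = 4*(4 + o) = 16 + 4*o)
C(S) = S**2
(C(R(x)) + (-36 - 1*(-17)))**2 = ((16 + 4*(-9))**2 + (-36 - 1*(-17)))**2 = ((16 - 36)**2 + (-36 + 17))**2 = ((-20)**2 - 19)**2 = (400 - 19)**2 = 381**2 = 145161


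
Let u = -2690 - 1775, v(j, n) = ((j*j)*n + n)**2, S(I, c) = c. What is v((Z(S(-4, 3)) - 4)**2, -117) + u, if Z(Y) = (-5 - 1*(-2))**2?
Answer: 5364386099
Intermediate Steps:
Z(Y) = 9 (Z(Y) = (-5 + 2)**2 = (-3)**2 = 9)
v(j, n) = (n + n*j**2)**2 (v(j, n) = (j**2*n + n)**2 = (n*j**2 + n)**2 = (n + n*j**2)**2)
u = -4465
v((Z(S(-4, 3)) - 4)**2, -117) + u = (-117)**2*(1 + ((9 - 4)**2)**2)**2 - 4465 = 13689*(1 + (5**2)**2)**2 - 4465 = 13689*(1 + 25**2)**2 - 4465 = 13689*(1 + 625)**2 - 4465 = 13689*626**2 - 4465 = 13689*391876 - 4465 = 5364390564 - 4465 = 5364386099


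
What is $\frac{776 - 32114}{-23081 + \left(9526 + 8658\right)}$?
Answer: $\frac{31338}{4897} \approx 6.3994$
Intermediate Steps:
$\frac{776 - 32114}{-23081 + \left(9526 + 8658\right)} = - \frac{31338}{-23081 + 18184} = - \frac{31338}{-4897} = \left(-31338\right) \left(- \frac{1}{4897}\right) = \frac{31338}{4897}$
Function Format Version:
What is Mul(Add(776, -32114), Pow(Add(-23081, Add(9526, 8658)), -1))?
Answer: Rational(31338, 4897) ≈ 6.3994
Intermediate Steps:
Mul(Add(776, -32114), Pow(Add(-23081, Add(9526, 8658)), -1)) = Mul(-31338, Pow(Add(-23081, 18184), -1)) = Mul(-31338, Pow(-4897, -1)) = Mul(-31338, Rational(-1, 4897)) = Rational(31338, 4897)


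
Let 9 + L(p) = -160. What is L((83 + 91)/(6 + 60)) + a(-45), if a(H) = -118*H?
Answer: 5141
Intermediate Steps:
L(p) = -169 (L(p) = -9 - 160 = -169)
L((83 + 91)/(6 + 60)) + a(-45) = -169 - 118*(-45) = -169 + 5310 = 5141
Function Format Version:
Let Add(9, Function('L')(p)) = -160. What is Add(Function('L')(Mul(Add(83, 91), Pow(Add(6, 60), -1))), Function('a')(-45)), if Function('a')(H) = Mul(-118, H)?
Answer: 5141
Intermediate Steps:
Function('L')(p) = -169 (Function('L')(p) = Add(-9, -160) = -169)
Add(Function('L')(Mul(Add(83, 91), Pow(Add(6, 60), -1))), Function('a')(-45)) = Add(-169, Mul(-118, -45)) = Add(-169, 5310) = 5141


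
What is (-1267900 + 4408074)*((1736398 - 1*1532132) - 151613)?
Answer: 165339581622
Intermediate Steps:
(-1267900 + 4408074)*((1736398 - 1*1532132) - 151613) = 3140174*((1736398 - 1532132) - 151613) = 3140174*(204266 - 151613) = 3140174*52653 = 165339581622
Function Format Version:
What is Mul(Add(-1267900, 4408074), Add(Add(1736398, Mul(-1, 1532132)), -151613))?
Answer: 165339581622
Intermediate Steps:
Mul(Add(-1267900, 4408074), Add(Add(1736398, Mul(-1, 1532132)), -151613)) = Mul(3140174, Add(Add(1736398, -1532132), -151613)) = Mul(3140174, Add(204266, -151613)) = Mul(3140174, 52653) = 165339581622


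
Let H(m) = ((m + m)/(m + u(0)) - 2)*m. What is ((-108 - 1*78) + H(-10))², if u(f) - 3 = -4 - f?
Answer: 4104676/121 ≈ 33923.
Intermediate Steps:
u(f) = -1 - f (u(f) = 3 + (-4 - f) = -1 - f)
H(m) = m*(-2 + 2*m/(-1 + m)) (H(m) = ((m + m)/(m + (-1 - 1*0)) - 2)*m = ((2*m)/(m + (-1 + 0)) - 2)*m = ((2*m)/(m - 1) - 2)*m = ((2*m)/(-1 + m) - 2)*m = (2*m/(-1 + m) - 2)*m = (-2 + 2*m/(-1 + m))*m = m*(-2 + 2*m/(-1 + m)))
((-108 - 1*78) + H(-10))² = ((-108 - 1*78) + 2*(-10)/(-1 - 10))² = ((-108 - 78) + 2*(-10)/(-11))² = (-186 + 2*(-10)*(-1/11))² = (-186 + 20/11)² = (-2026/11)² = 4104676/121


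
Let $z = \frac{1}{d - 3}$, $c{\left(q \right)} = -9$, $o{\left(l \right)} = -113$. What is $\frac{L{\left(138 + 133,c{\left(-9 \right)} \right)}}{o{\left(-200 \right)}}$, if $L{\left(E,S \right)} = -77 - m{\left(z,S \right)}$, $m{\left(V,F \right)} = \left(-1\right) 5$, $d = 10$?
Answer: $\frac{72}{113} \approx 0.63717$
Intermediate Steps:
$z = \frac{1}{7}$ ($z = \frac{1}{10 - 3} = \frac{1}{7} \approx 0.14286$)
$m{\left(V,F \right)} = -5$
$L{\left(E,S \right)} = -72$ ($L{\left(E,S \right)} = -77 - -5 = -77 + 5 = -72$)
$\frac{L{\left(138 + 133,c{\left(-9 \right)} \right)}}{o{\left(-200 \right)}} = - \frac{72}{-113} = \left(-72\right) \left(- \frac{1}{113}\right) = \frac{72}{113}$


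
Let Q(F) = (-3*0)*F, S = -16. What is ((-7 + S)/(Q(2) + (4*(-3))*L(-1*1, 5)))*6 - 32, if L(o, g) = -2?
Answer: -151/4 ≈ -37.750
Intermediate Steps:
Q(F) = 0 (Q(F) = 0*F = 0)
((-7 + S)/(Q(2) + (4*(-3))*L(-1*1, 5)))*6 - 32 = ((-7 - 16)/(0 + (4*(-3))*(-2)))*6 - 32 = -23/(0 - 12*(-2))*6 - 32 = -23/(0 + 24)*6 - 32 = -23/24*6 - 32 = -23/4 - 32 = -151/4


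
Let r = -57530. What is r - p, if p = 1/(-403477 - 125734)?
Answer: -30445508829/529211 ≈ -57530.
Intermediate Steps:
p = -1/529211 (p = 1/(-529211) = -1/529211 ≈ -1.8896e-6)
r - p = -57530 - 1*(-1/529211) = -57530 + 1/529211 = -30445508829/529211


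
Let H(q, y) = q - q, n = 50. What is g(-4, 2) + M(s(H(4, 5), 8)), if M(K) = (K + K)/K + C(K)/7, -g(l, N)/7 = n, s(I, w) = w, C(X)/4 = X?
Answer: -2404/7 ≈ -343.43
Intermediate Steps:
C(X) = 4*X
H(q, y) = 0
g(l, N) = -350 (g(l, N) = -7*50 = -350)
M(K) = 2 + 4*K/7 (M(K) = (K + K)/K + (4*K)/7 = (2*K)/K + (4*K)*(1/7) = 2 + 4*K/7)
g(-4, 2) + M(s(H(4, 5), 8)) = -350 + (2 + (4/7)*8) = -350 + (2 + 32/7) = -350 + 46/7 = -2404/7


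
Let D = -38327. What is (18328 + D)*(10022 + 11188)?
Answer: -424178790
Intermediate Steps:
(18328 + D)*(10022 + 11188) = (18328 - 38327)*(10022 + 11188) = -19999*21210 = -424178790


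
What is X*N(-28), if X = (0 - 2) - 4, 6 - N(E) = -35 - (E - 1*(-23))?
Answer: -216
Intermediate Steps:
N(E) = 64 + E (N(E) = 6 - (-35 - (E - 1*(-23))) = 6 - (-35 - (E + 23)) = 6 - (-35 - (23 + E)) = 6 - (-35 + (-23 - E)) = 6 - (-58 - E) = 6 + (58 + E) = 64 + E)
X = -6 (X = -2 - 4 = -6)
X*N(-28) = -6*(64 - 28) = -6*36 = -216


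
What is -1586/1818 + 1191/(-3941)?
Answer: -4207832/3582369 ≈ -1.1746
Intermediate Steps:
-1586/1818 + 1191/(-3941) = -1586*1/1818 + 1191*(-1/3941) = -793/909 - 1191/3941 = -4207832/3582369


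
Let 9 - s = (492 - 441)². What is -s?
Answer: 2592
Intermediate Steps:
s = -2592 (s = 9 - (492 - 441)² = 9 - 1*51² = 9 - 1*2601 = 9 - 2601 = -2592)
-s = -1*(-2592) = 2592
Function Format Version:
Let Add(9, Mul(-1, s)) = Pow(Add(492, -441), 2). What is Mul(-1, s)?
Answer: 2592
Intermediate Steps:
s = -2592 (s = Add(9, Mul(-1, Pow(Add(492, -441), 2))) = Add(9, Mul(-1, Pow(51, 2))) = Add(9, Mul(-1, 2601)) = Add(9, -2601) = -2592)
Mul(-1, s) = Mul(-1, -2592) = 2592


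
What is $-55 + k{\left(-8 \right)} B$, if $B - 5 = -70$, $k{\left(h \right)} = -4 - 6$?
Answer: $595$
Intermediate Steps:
$k{\left(h \right)} = -10$
$B = -65$ ($B = 5 - 70 = -65$)
$-55 + k{\left(-8 \right)} B = -55 - -650 = -55 + 650 = 595$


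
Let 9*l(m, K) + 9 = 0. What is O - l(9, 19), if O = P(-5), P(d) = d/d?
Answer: 2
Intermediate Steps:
P(d) = 1
l(m, K) = -1 (l(m, K) = -1 + (⅑)*0 = -1 + 0 = -1)
O = 1
O - l(9, 19) = 1 - 1*(-1) = 1 + 1 = 2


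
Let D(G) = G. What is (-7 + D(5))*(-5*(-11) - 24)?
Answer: -62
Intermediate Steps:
(-7 + D(5))*(-5*(-11) - 24) = (-7 + 5)*(-5*(-11) - 24) = -2*(55 - 24) = -2*31 = -62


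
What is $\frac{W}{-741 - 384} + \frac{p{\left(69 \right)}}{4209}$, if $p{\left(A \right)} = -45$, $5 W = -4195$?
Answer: $\frac{1160242}{1578375} \approx 0.73509$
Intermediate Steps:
$W = -839$ ($W = \frac{1}{5} \left(-4195\right) = -839$)
$\frac{W}{-741 - 384} + \frac{p{\left(69 \right)}}{4209} = - \frac{839}{-741 - 384} - \frac{45}{4209} = - \frac{839}{-1125} - \frac{15}{1403} = \left(-839\right) \left(- \frac{1}{1125}\right) - \frac{15}{1403} = \frac{839}{1125} - \frac{15}{1403} = \frac{1160242}{1578375}$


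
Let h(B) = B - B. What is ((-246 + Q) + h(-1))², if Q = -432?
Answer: 459684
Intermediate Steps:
h(B) = 0
((-246 + Q) + h(-1))² = ((-246 - 432) + 0)² = (-678 + 0)² = (-678)² = 459684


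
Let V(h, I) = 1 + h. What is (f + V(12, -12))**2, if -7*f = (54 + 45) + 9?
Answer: 289/49 ≈ 5.8980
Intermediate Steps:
f = -108/7 (f = -((54 + 45) + 9)/7 = -(99 + 9)/7 = -1/7*108 = -108/7 ≈ -15.429)
(f + V(12, -12))**2 = (-108/7 + (1 + 12))**2 = (-108/7 + 13)**2 = (-17/7)**2 = 289/49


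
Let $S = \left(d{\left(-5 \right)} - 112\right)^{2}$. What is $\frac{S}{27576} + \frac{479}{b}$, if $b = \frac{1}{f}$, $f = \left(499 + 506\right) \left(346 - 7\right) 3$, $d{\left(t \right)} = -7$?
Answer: $\frac{13500622659001}{27576} \approx 4.8958 \cdot 10^{8}$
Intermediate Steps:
$S = 14161$ ($S = \left(-7 - 112\right)^{2} = \left(-119\right)^{2} = 14161$)
$f = 1022085$ ($f = 1005 \cdot 339 \cdot 3 = 340695 \cdot 3 = 1022085$)
$b = \frac{1}{1022085} \approx 9.7839 \cdot 10^{-7}$
$\frac{S}{27576} + \frac{479}{b} = \frac{14161}{27576} + 479 \frac{1}{\frac{1}{1022085}} = 14161 \cdot \frac{1}{27576} + 479 \cdot 1022085 = \frac{14161}{27576} + 489578715 = \frac{13500622659001}{27576}$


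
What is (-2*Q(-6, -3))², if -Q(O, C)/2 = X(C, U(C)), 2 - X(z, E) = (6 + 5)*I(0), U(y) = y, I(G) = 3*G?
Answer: 64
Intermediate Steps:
X(z, E) = 2 (X(z, E) = 2 - (6 + 5)*3*0 = 2 - 11*0 = 2 - 1*0 = 2 + 0 = 2)
Q(O, C) = -4 (Q(O, C) = -2*2 = -4)
(-2*Q(-6, -3))² = (-2*(-4))² = 8² = 64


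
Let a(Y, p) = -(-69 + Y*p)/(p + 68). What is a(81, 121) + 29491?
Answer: 1854689/63 ≈ 29440.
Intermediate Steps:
a(Y, p) = -(-69 + Y*p)/(68 + p)
a(81, 121) + 29491 = (69 - 1*81*121)/(68 + 121) + 29491 = (69 - 9801)/189 + 29491 = (1/189)*(-9732) + 29491 = -3244/63 + 29491 = 1854689/63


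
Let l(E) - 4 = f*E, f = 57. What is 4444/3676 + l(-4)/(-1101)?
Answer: 1429067/1011819 ≈ 1.4124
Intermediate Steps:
l(E) = 4 + 57*E
4444/3676 + l(-4)/(-1101) = 4444/3676 + (4 + 57*(-4))/(-1101) = 4444*(1/3676) + (4 - 228)*(-1/1101) = 1111/919 - 224*(-1/1101) = 1111/919 + 224/1101 = 1429067/1011819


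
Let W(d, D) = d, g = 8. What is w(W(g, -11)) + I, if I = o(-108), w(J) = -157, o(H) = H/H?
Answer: -156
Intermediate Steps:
o(H) = 1
I = 1
w(W(g, -11)) + I = -157 + 1 = -156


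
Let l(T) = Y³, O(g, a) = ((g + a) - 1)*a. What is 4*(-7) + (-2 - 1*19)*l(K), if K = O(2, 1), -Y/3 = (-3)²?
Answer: 413315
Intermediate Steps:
Y = -27 (Y = -3*(-3)² = -3*9 = -27)
O(g, a) = a*(-1 + a + g) (O(g, a) = ((a + g) - 1)*a = (-1 + a + g)*a = a*(-1 + a + g))
K = 2 (K = 1*(-1 + 1 + 2) = 1*2 = 2)
l(T) = -19683 (l(T) = (-27)³ = -19683)
4*(-7) + (-2 - 1*19)*l(K) = 4*(-7) + (-2 - 1*19)*(-19683) = -28 + (-2 - 19)*(-19683) = -28 - 21*(-19683) = -28 + 413343 = 413315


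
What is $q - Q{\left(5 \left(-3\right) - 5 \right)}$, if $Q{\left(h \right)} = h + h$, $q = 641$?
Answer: $681$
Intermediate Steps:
$Q{\left(h \right)} = 2 h$
$q - Q{\left(5 \left(-3\right) - 5 \right)} = 641 - 2 \left(5 \left(-3\right) - 5\right) = 641 - 2 \left(-15 - 5\right) = 641 - 2 \left(-20\right) = 641 - -40 = 641 + 40 = 681$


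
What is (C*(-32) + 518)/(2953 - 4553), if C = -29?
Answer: -723/800 ≈ -0.90375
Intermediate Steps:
(C*(-32) + 518)/(2953 - 4553) = (-29*(-32) + 518)/(2953 - 4553) = (928 + 518)/(-1600) = 1446*(-1/1600) = -723/800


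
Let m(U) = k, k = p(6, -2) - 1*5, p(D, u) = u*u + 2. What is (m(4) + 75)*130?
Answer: 9880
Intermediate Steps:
p(D, u) = 2 + u² (p(D, u) = u² + 2 = 2 + u²)
k = 1 (k = (2 + (-2)²) - 1*5 = (2 + 4) - 5 = 6 - 5 = 1)
m(U) = 1
(m(4) + 75)*130 = (1 + 75)*130 = 76*130 = 9880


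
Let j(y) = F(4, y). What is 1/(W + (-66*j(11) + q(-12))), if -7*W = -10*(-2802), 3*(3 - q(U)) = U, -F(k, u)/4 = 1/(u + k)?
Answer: -35/139239 ≈ -0.00025137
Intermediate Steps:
F(k, u) = -4/(k + u) (F(k, u) = -4/(u + k) = -4/(k + u))
j(y) = -4/(4 + y)
q(U) = 3 - U/3
W = -28020/7 (W = -(-10)*(-2802)/7 = -⅐*28020 = -28020/7 ≈ -4002.9)
1/(W + (-66*j(11) + q(-12))) = 1/(-28020/7 + (-(-264)/(4 + 11) + (3 - ⅓*(-12)))) = 1/(-28020/7 + (-(-264)/15 + (3 + 4))) = 1/(-28020/7 + (-(-264)/15 + 7)) = 1/(-28020/7 + (-66*(-4/15) + 7)) = 1/(-28020/7 + (88/5 + 7)) = 1/(-28020/7 + 123/5) = 1/(-139239/35) = -35/139239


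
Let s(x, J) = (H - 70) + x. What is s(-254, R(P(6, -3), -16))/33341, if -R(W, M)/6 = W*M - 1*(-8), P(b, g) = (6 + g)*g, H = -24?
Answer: -348/33341 ≈ -0.010438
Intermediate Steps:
P(b, g) = g*(6 + g)
R(W, M) = -48 - 6*M*W (R(W, M) = -6*(W*M - 1*(-8)) = -6*(M*W + 8) = -6*(8 + M*W) = -48 - 6*M*W)
s(x, J) = -94 + x (s(x, J) = (-24 - 70) + x = -94 + x)
s(-254, R(P(6, -3), -16))/33341 = (-94 - 254)/33341 = -348*1/33341 = -348/33341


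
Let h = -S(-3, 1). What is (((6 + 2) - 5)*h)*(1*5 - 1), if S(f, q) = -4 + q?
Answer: 36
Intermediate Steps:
h = 3 (h = -(-4 + 1) = -1*(-3) = 3)
(((6 + 2) - 5)*h)*(1*5 - 1) = (((6 + 2) - 5)*3)*(1*5 - 1) = ((8 - 5)*3)*(5 - 1) = (3*3)*4 = 9*4 = 36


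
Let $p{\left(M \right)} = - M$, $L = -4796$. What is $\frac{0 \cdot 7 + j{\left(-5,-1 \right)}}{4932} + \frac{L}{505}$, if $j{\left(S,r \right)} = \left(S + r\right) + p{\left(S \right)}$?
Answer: $- \frac{23654377}{2490660} \approx -9.4972$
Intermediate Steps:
$j{\left(S,r \right)} = r$ ($j{\left(S,r \right)} = \left(S + r\right) - S = r$)
$\frac{0 \cdot 7 + j{\left(-5,-1 \right)}}{4932} + \frac{L}{505} = \frac{0 \cdot 7 - 1}{4932} - \frac{4796}{505} = \left(0 - 1\right) \frac{1}{4932} - \frac{4796}{505} = \left(-1\right) \frac{1}{4932} - \frac{4796}{505} = - \frac{1}{4932} - \frac{4796}{505} = - \frac{23654377}{2490660}$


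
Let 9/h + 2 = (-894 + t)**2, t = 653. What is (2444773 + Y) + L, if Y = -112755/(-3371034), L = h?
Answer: 159551008901636743/65262094562 ≈ 2.4448e+6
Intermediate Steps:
h = 9/58079 (h = 9/(-2 + (-894 + 653)**2) = 9/(-2 + (-241)**2) = 9/(-2 + 58081) = 9/58079 ≈ 0.00015496)
L = 9/58079 ≈ 0.00015496
Y = 37585/1123678 (Y = -112755*(-1/3371034) = 37585/1123678 ≈ 0.033448)
(2444773 + Y) + L = (2444773 + 37585/1123678) + 9/58079 = 2747137672679/1123678 + 9/58079 = 159551008901636743/65262094562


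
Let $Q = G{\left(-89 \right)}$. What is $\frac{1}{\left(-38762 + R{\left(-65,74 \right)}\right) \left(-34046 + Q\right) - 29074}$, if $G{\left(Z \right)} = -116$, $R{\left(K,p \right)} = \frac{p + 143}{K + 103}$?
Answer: $\frac{1}{1323963287} \approx 7.5531 \cdot 10^{-10}$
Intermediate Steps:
$R{\left(K,p \right)} = \frac{143 + p}{103 + K}$
$Q = -116$
$\frac{1}{\left(-38762 + R{\left(-65,74 \right)}\right) \left(-34046 + Q\right) - 29074} = \frac{1}{\left(-38762 + \frac{143 + 74}{103 - 65}\right) \left(-34046 - 116\right) - 29074} = \frac{1}{\left(-38762 + \frac{1}{38} \cdot 217\right) \left(-34162\right) - 29074} = \frac{1}{\left(-38762 + \frac{217}{38}\right) \left(-34162\right) - 29074} = \frac{1}{\left(- \frac{1472739}{38}\right) \left(-34162\right) - 29074} = \frac{1}{1323992361 - 29074} = \frac{1}{1323963287}$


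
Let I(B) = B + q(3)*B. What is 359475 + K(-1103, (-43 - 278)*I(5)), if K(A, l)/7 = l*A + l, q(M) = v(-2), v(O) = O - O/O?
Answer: -24402465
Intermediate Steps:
v(O) = -1 + O (v(O) = O - 1*1 = O - 1 = -1 + O)
q(M) = -3 (q(M) = -1 - 2 = -3)
I(B) = -2*B (I(B) = B - 3*B = -2*B)
K(A, l) = 7*l + 7*A*l (K(A, l) = 7*(l*A + l) = 7*(A*l + l) = 7*(l + A*l) = 7*l + 7*A*l)
359475 + K(-1103, (-43 - 278)*I(5)) = 359475 + 7*((-43 - 278)*(-2*5))*(1 - 1103) = 359475 + 7*(-321*(-10))*(-1102) = 359475 + 7*3210*(-1102) = 359475 - 24761940 = -24402465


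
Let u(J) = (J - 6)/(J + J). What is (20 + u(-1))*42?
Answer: 987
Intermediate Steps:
u(J) = (-6 + J)/(2*J) (u(J) = (-6 + J)/((2*J)) = (-6 + J)*(1/(2*J)) = (-6 + J)/(2*J))
(20 + u(-1))*42 = (20 + (½)*(-6 - 1)/(-1))*42 = (20 + (½)*(-1)*(-7))*42 = (20 + 7/2)*42 = (47/2)*42 = 987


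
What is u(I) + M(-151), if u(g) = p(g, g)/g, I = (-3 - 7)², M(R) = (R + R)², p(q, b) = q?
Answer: 91205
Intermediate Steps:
M(R) = 4*R² (M(R) = (2*R)² = 4*R²)
I = 100 (I = (-10)² = 100)
u(g) = 1 (u(g) = g/g = 1)
u(I) + M(-151) = 1 + 4*(-151)² = 1 + 4*22801 = 1 + 91204 = 91205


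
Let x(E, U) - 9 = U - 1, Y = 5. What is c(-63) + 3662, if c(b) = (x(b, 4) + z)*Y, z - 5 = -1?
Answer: 3742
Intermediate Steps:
z = 4 (z = 5 - 1 = 4)
x(E, U) = 8 + U (x(E, U) = 9 + (U - 1) = 9 + (-1 + U) = 8 + U)
c(b) = 80 (c(b) = ((8 + 4) + 4)*5 = (12 + 4)*5 = 16*5 = 80)
c(-63) + 3662 = 80 + 3662 = 3742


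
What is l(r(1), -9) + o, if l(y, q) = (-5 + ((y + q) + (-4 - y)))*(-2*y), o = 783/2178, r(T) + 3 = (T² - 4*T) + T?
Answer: -43473/242 ≈ -179.64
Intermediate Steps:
r(T) = -3 + T² - 3*T (r(T) = -3 + ((T² - 4*T) + T) = -3 + (T² - 3*T) = -3 + T² - 3*T)
o = 87/242 (o = 783*(1/2178) = 87/242 ≈ 0.35950)
l(y, q) = -2*y*(-9 + q) (l(y, q) = (-5 + ((q + y) + (-4 - y)))*(-2*y) = (-5 + (-4 + q))*(-2*y) = (-9 + q)*(-2*y) = -2*y*(-9 + q))
l(r(1), -9) + o = 2*(-3 + 1² - 3*1)*(9 - 1*(-9)) + 87/242 = 2*(-3 + 1 - 3)*(9 + 9) + 87/242 = 2*(-5)*18 + 87/242 = -180 + 87/242 = -43473/242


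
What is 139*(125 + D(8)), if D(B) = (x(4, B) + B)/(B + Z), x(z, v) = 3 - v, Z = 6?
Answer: 243667/14 ≈ 17405.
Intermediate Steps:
D(B) = 3/(6 + B) (D(B) = ((3 - B) + B)/(B + 6) = 3/(6 + B))
139*(125 + D(8)) = 139*(125 + 3/(6 + 8)) = 139*(125 + 3/14) = 139*(1753/14) = 243667/14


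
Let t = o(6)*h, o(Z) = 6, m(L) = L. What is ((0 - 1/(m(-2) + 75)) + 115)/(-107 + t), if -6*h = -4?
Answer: -8394/7519 ≈ -1.1164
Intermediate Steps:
h = 2/3 (h = -1/6*(-4) = 2/3 ≈ 0.66667)
t = 4 (t = 6*(2/3) = 4)
((0 - 1/(m(-2) + 75)) + 115)/(-107 + t) = ((0 - 1/(-2 + 75)) + 115)/(-107 + 4) = ((0 - 1/73) + 115)/(-103) = ((0 - 1*1/73) + 115)*(-1/103) = ((0 - 1/73) + 115)*(-1/103) = (-1/73 + 115)*(-1/103) = (8394/73)*(-1/103) = -8394/7519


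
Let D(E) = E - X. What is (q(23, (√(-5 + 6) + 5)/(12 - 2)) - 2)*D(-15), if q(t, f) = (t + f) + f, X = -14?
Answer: -111/5 ≈ -22.200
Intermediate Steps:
q(t, f) = t + 2*f (q(t, f) = (f + t) + f = t + 2*f)
D(E) = 14 + E (D(E) = E - 1*(-14) = E + 14 = 14 + E)
(q(23, (√(-5 + 6) + 5)/(12 - 2)) - 2)*D(-15) = ((23 + 2*((√(-5 + 6) + 5)/(12 - 2))) - 2)*(14 - 15) = ((23 + 2*((√1 + 5)/10)) - 2)*(-1) = ((23 + 2*((1 + 5)*(⅒))) - 2)*(-1) = ((23 + 2*(6*(⅒))) - 2)*(-1) = ((23 + 2*(⅗)) - 2)*(-1) = ((23 + 6/5) - 2)*(-1) = (121/5 - 2)*(-1) = (111/5)*(-1) = -111/5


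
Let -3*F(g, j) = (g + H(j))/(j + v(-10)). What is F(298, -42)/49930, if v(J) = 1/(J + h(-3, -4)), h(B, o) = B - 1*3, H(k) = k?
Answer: 2048/50404335 ≈ 4.0631e-5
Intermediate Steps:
h(B, o) = -3 + B (h(B, o) = B - 3 = -3 + B)
v(J) = 1/(-6 + J) (v(J) = 1/(J + (-3 - 3)) = 1/(J - 6) = 1/(-6 + J))
F(g, j) = -(g + j)/(3*(-1/16 + j)) (F(g, j) = -(g + j)/(3*(j + 1/(-6 - 10))) = -(g + j)/(3*(j + 1/(-16))) = -(g + j)/(3*(j - 1/16)) = -(g + j)/(3*(-1/16 + j)))
F(298, -42)/49930 = (16*(-1*298 - 1*(-42))/(3*(-1 + 16*(-42))))/49930 = (16*(-298 + 42)/(3*(-1 - 672)))*(1/49930) = ((16/3)*(-256)/(-673))*(1/49930) = ((16/3)*(-1/673)*(-256))*(1/49930) = (4096/2019)*(1/49930) = 2048/50404335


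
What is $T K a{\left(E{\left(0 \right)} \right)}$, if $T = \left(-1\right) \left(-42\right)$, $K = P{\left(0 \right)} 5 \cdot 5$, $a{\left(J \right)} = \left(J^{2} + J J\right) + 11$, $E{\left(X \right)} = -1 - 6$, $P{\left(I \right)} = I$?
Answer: $0$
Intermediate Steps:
$E{\left(X \right)} = -7$ ($E{\left(X \right)} = -1 - 6 = -7$)
$a{\left(J \right)} = 11 + 2 J^{2}$ ($a{\left(J \right)} = \left(J^{2} + J^{2}\right) + 11 = 2 J^{2} + 11 = 11 + 2 J^{2}$)
$K = 0$ ($K = 0 \cdot 5 \cdot 5 = 0 \cdot 5 = 0$)
$T = 42$
$T K a{\left(E{\left(0 \right)} \right)} = 42 \cdot 0 \left(11 + 2 \left(-7\right)^{2}\right) = 0 \left(11 + 2 \cdot 49\right) = 0 \left(11 + 98\right) = 0 \cdot 109 = 0$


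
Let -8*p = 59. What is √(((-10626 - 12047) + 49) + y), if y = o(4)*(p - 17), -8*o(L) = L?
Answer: I*√361789/4 ≈ 150.37*I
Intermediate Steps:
p = -59/8 (p = -⅛*59 = -59/8 ≈ -7.3750)
o(L) = -L/8
y = 195/16 (y = (-⅛*4)*(-59/8 - 17) = -½*(-195/8) = 195/16 ≈ 12.188)
√(((-10626 - 12047) + 49) + y) = √(((-10626 - 12047) + 49) + 195/16) = √((-22673 + 49) + 195/16) = √(-22624 + 195/16) = √(-361789/16) = I*√361789/4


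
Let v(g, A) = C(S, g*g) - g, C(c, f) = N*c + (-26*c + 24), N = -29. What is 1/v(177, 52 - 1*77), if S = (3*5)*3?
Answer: -1/2628 ≈ -0.00038052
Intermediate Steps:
S = 45 (S = 15*3 = 45)
C(c, f) = 24 - 55*c (C(c, f) = -29*c + (-26*c + 24) = -29*c + (24 - 26*c) = 24 - 55*c)
v(g, A) = -2451 - g (v(g, A) = (24 - 55*45) - g = (24 - 2475) - g = -2451 - g)
1/v(177, 52 - 1*77) = 1/(-2451 - 1*177) = 1/(-2451 - 177) = 1/(-2628) = -1/2628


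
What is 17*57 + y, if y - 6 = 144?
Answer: 1119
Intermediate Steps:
y = 150 (y = 6 + 144 = 150)
17*57 + y = 17*57 + 150 = 969 + 150 = 1119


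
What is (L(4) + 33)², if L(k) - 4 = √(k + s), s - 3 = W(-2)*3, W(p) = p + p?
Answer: (37 + I*√5)² ≈ 1364.0 + 165.47*I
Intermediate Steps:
W(p) = 2*p
s = -9 (s = 3 + (2*(-2))*3 = 3 - 4*3 = 3 - 12 = -9)
L(k) = 4 + √(-9 + k) (L(k) = 4 + √(k - 9) = 4 + √(-9 + k))
(L(4) + 33)² = ((4 + √(-9 + 4)) + 33)² = ((4 + √(-5)) + 33)² = ((4 + I*√5) + 33)² = (37 + I*√5)²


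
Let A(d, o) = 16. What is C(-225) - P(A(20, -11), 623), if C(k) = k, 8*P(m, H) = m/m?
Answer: -1801/8 ≈ -225.13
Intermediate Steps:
P(m, H) = ⅛ (P(m, H) = (m/m)/8 = (⅛)*1 = ⅛)
C(-225) - P(A(20, -11), 623) = -225 - 1*⅛ = -225 - ⅛ = -1801/8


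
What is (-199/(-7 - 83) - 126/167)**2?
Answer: 479303449/225900900 ≈ 2.1217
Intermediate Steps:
(-199/(-7 - 83) - 126/167)**2 = (-199/(-90) - 126*1/167)**2 = (-199*(-1/90) - 126/167)**2 = (199/90 - 126/167)**2 = (21893/15030)**2 = 479303449/225900900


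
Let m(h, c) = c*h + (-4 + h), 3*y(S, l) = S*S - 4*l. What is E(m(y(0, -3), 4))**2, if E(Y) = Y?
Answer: 256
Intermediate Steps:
y(S, l) = -4*l/3 + S**2/3 (y(S, l) = (S*S - 4*l)/3 = (S**2 - 4*l)/3 = -4*l/3 + S**2/3)
m(h, c) = -4 + h + c*h
E(m(y(0, -3), 4))**2 = (-4 + (-4/3*(-3) + (1/3)*0**2) + 4*(-4/3*(-3) + (1/3)*0**2))**2 = (-4 + (4 + (1/3)*0) + 4*(4 + (1/3)*0))**2 = (-4 + (4 + 0) + 4*(4 + 0))**2 = (-4 + 4 + 4*4)**2 = (-4 + 4 + 16)**2 = 16**2 = 256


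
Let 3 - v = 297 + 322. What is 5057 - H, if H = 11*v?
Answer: 11833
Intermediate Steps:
v = -616 (v = 3 - (297 + 322) = 3 - 1*619 = 3 - 619 = -616)
H = -6776 (H = 11*(-616) = -6776)
5057 - H = 5057 - 1*(-6776) = 5057 + 6776 = 11833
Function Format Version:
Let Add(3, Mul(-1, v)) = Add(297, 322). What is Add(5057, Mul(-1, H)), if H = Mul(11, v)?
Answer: 11833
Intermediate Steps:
v = -616 (v = Add(3, Mul(-1, Add(297, 322))) = Add(3, Mul(-1, 619)) = Add(3, -619) = -616)
H = -6776 (H = Mul(11, -616) = -6776)
Add(5057, Mul(-1, H)) = Add(5057, Mul(-1, -6776)) = Add(5057, 6776) = 11833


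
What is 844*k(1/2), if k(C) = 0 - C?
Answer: -422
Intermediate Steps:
k(C) = -C
844*k(1/2) = 844*(-1/2) = 844*(-1*½) = 844*(-½) = -422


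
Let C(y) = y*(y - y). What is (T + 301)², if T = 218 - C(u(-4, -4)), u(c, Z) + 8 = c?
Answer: 269361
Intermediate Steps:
u(c, Z) = -8 + c
C(y) = 0 (C(y) = y*0 = 0)
T = 218 (T = 218 - 1*0 = 218 + 0 = 218)
(T + 301)² = (218 + 301)² = 519² = 269361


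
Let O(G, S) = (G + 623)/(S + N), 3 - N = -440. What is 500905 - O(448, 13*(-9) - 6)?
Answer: 160288529/320 ≈ 5.0090e+5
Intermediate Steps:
N = 443 (N = 3 - 1*(-440) = 3 + 440 = 443)
O(G, S) = (623 + G)/(443 + S) (O(G, S) = (G + 623)/(S + 443) = (623 + G)/(443 + S))
500905 - O(448, 13*(-9) - 6) = 500905 - (623 + 448)/(443 + (13*(-9) - 6)) = 500905 - 1071/(443 + (-117 - 6)) = 500905 - 1071/(443 - 123) = 500905 - 1071/320 = 160288529/320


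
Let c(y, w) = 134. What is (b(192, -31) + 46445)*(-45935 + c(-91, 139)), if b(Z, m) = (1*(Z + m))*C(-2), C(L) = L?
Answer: -2112479523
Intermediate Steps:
b(Z, m) = -2*Z - 2*m (b(Z, m) = (1*(Z + m))*(-2) = (Z + m)*(-2) = -2*Z - 2*m)
(b(192, -31) + 46445)*(-45935 + c(-91, 139)) = ((-2*192 - 2*(-31)) + 46445)*(-45935 + 134) = ((-384 + 62) + 46445)*(-45801) = (-322 + 46445)*(-45801) = 46123*(-45801) = -2112479523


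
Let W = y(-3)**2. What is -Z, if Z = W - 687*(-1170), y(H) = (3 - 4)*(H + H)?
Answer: -803826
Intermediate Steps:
y(H) = -2*H
W = 36 (W = (-2*(-3))**2 = 6**2 = 36)
Z = 803826 (Z = 36 - 687*(-1170) = 36 + 803790 = 803826)
-Z = -1*803826 = -803826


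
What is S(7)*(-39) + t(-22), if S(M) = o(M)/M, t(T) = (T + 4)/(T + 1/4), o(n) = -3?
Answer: 3561/203 ≈ 17.542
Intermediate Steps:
t(T) = (4 + T)/(¼ + T) (t(T) = (4 + T)/(T + ¼) = (4 + T)/(¼ + T))
S(M) = -3/M
S(7)*(-39) + t(-22) = -3/7*(-39) + 4*(4 - 22)/(1 + 4*(-22)) = -3*⅐*(-39) + 4*(-18)/(1 - 88) = -3/7*(-39) + 4*(-18)/(-87) = 117/7 + 4*(-1/87)*(-18) = 117/7 + 24/29 = 3561/203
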